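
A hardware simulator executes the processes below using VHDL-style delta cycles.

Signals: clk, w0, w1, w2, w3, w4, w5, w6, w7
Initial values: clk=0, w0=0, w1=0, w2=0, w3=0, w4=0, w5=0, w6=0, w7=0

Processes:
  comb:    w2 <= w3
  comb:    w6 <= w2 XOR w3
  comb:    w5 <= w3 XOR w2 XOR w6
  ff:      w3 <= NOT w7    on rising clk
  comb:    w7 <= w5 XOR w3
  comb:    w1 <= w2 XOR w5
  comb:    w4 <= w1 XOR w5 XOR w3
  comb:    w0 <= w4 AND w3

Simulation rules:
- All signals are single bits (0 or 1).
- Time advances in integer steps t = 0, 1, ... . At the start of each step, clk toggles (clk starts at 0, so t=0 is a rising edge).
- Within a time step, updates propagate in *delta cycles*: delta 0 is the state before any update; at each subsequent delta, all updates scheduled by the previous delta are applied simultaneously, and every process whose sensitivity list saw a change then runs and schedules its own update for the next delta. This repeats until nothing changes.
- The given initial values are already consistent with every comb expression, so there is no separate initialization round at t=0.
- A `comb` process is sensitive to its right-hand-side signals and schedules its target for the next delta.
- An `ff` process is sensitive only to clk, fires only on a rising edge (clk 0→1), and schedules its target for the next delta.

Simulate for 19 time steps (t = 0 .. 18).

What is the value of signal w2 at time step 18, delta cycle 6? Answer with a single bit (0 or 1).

0

t0.Δ0 w7=0 w3=0 clk=0 w2=0 w6=0 w4=0 w0=0 w5=0 w1=0
t0.Δ1 w7=0 w3=0 clk=1 w2=0 w6=0 w4=0 w0=0 w5=0 w1=0
t0.Δ2 w7=0 w3=1 clk=1 w2=0 w6=0 w4=0 w0=0 w5=0 w1=0
t0.Δ3 w7=1 w3=1 clk=1 w2=1 w6=1 w4=1 w0=0 w5=1 w1=0
t0.Δ4 w7=0 w3=1 clk=1 w2=1 w6=0 w4=0 w0=1 w5=1 w1=0
t0.Δ5 w7=0 w3=1 clk=1 w2=1 w6=0 w4=0 w0=0 w5=0 w1=0
t0.Δ6 w7=1 w3=1 clk=1 w2=1 w6=0 w4=1 w0=0 w5=0 w1=1
t0.Δ7 w7=1 w3=1 clk=1 w2=1 w6=0 w4=0 w0=1 w5=0 w1=1
t0.Δ8 w7=1 w3=1 clk=1 w2=1 w6=0 w4=0 w0=0 w5=0 w1=1
t1.Δ0 w7=1 w3=1 clk=1 w2=1 w6=0 w4=0 w0=0 w5=0 w1=1
t1.Δ1 w7=1 w3=1 clk=0 w2=1 w6=0 w4=0 w0=0 w5=0 w1=1
t2.Δ0 w7=1 w3=1 clk=0 w2=1 w6=0 w4=0 w0=0 w5=0 w1=1
t2.Δ1 w7=1 w3=1 clk=1 w2=1 w6=0 w4=0 w0=0 w5=0 w1=1
t2.Δ2 w7=1 w3=0 clk=1 w2=1 w6=0 w4=0 w0=0 w5=0 w1=1
t2.Δ3 w7=0 w3=0 clk=1 w2=0 w6=1 w4=1 w0=0 w5=1 w1=1
t2.Δ4 w7=1 w3=0 clk=1 w2=0 w6=0 w4=0 w0=0 w5=1 w1=1
t2.Δ5 w7=1 w3=0 clk=1 w2=0 w6=0 w4=0 w0=0 w5=0 w1=1
t2.Δ6 w7=0 w3=0 clk=1 w2=0 w6=0 w4=1 w0=0 w5=0 w1=0
t2.Δ7 w7=0 w3=0 clk=1 w2=0 w6=0 w4=0 w0=0 w5=0 w1=0
t3.Δ0 w7=0 w3=0 clk=1 w2=0 w6=0 w4=0 w0=0 w5=0 w1=0
t3.Δ1 w7=0 w3=0 clk=0 w2=0 w6=0 w4=0 w0=0 w5=0 w1=0
t4.Δ0 w7=0 w3=0 clk=0 w2=0 w6=0 w4=0 w0=0 w5=0 w1=0
t4.Δ1 w7=0 w3=0 clk=1 w2=0 w6=0 w4=0 w0=0 w5=0 w1=0
t4.Δ2 w7=0 w3=1 clk=1 w2=0 w6=0 w4=0 w0=0 w5=0 w1=0
t4.Δ3 w7=1 w3=1 clk=1 w2=1 w6=1 w4=1 w0=0 w5=1 w1=0
t4.Δ4 w7=0 w3=1 clk=1 w2=1 w6=0 w4=0 w0=1 w5=1 w1=0
t4.Δ5 w7=0 w3=1 clk=1 w2=1 w6=0 w4=0 w0=0 w5=0 w1=0
t4.Δ6 w7=1 w3=1 clk=1 w2=1 w6=0 w4=1 w0=0 w5=0 w1=1
t4.Δ7 w7=1 w3=1 clk=1 w2=1 w6=0 w4=0 w0=1 w5=0 w1=1
t4.Δ8 w7=1 w3=1 clk=1 w2=1 w6=0 w4=0 w0=0 w5=0 w1=1
t5.Δ0 w7=1 w3=1 clk=1 w2=1 w6=0 w4=0 w0=0 w5=0 w1=1
t5.Δ1 w7=1 w3=1 clk=0 w2=1 w6=0 w4=0 w0=0 w5=0 w1=1
t6.Δ0 w7=1 w3=1 clk=0 w2=1 w6=0 w4=0 w0=0 w5=0 w1=1
t6.Δ1 w7=1 w3=1 clk=1 w2=1 w6=0 w4=0 w0=0 w5=0 w1=1
t6.Δ2 w7=1 w3=0 clk=1 w2=1 w6=0 w4=0 w0=0 w5=0 w1=1
t6.Δ3 w7=0 w3=0 clk=1 w2=0 w6=1 w4=1 w0=0 w5=1 w1=1
t6.Δ4 w7=1 w3=0 clk=1 w2=0 w6=0 w4=0 w0=0 w5=1 w1=1
t6.Δ5 w7=1 w3=0 clk=1 w2=0 w6=0 w4=0 w0=0 w5=0 w1=1
t6.Δ6 w7=0 w3=0 clk=1 w2=0 w6=0 w4=1 w0=0 w5=0 w1=0
t6.Δ7 w7=0 w3=0 clk=1 w2=0 w6=0 w4=0 w0=0 w5=0 w1=0
t7.Δ0 w7=0 w3=0 clk=1 w2=0 w6=0 w4=0 w0=0 w5=0 w1=0
t7.Δ1 w7=0 w3=0 clk=0 w2=0 w6=0 w4=0 w0=0 w5=0 w1=0
t8.Δ0 w7=0 w3=0 clk=0 w2=0 w6=0 w4=0 w0=0 w5=0 w1=0
t8.Δ1 w7=0 w3=0 clk=1 w2=0 w6=0 w4=0 w0=0 w5=0 w1=0
t8.Δ2 w7=0 w3=1 clk=1 w2=0 w6=0 w4=0 w0=0 w5=0 w1=0
t8.Δ3 w7=1 w3=1 clk=1 w2=1 w6=1 w4=1 w0=0 w5=1 w1=0
t8.Δ4 w7=0 w3=1 clk=1 w2=1 w6=0 w4=0 w0=1 w5=1 w1=0
t8.Δ5 w7=0 w3=1 clk=1 w2=1 w6=0 w4=0 w0=0 w5=0 w1=0
t8.Δ6 w7=1 w3=1 clk=1 w2=1 w6=0 w4=1 w0=0 w5=0 w1=1
t8.Δ7 w7=1 w3=1 clk=1 w2=1 w6=0 w4=0 w0=1 w5=0 w1=1
t8.Δ8 w7=1 w3=1 clk=1 w2=1 w6=0 w4=0 w0=0 w5=0 w1=1
t9.Δ0 w7=1 w3=1 clk=1 w2=1 w6=0 w4=0 w0=0 w5=0 w1=1
t9.Δ1 w7=1 w3=1 clk=0 w2=1 w6=0 w4=0 w0=0 w5=0 w1=1
t10.Δ0 w7=1 w3=1 clk=0 w2=1 w6=0 w4=0 w0=0 w5=0 w1=1
t10.Δ1 w7=1 w3=1 clk=1 w2=1 w6=0 w4=0 w0=0 w5=0 w1=1
t10.Δ2 w7=1 w3=0 clk=1 w2=1 w6=0 w4=0 w0=0 w5=0 w1=1
t10.Δ3 w7=0 w3=0 clk=1 w2=0 w6=1 w4=1 w0=0 w5=1 w1=1
t10.Δ4 w7=1 w3=0 clk=1 w2=0 w6=0 w4=0 w0=0 w5=1 w1=1
t10.Δ5 w7=1 w3=0 clk=1 w2=0 w6=0 w4=0 w0=0 w5=0 w1=1
t10.Δ6 w7=0 w3=0 clk=1 w2=0 w6=0 w4=1 w0=0 w5=0 w1=0
t10.Δ7 w7=0 w3=0 clk=1 w2=0 w6=0 w4=0 w0=0 w5=0 w1=0
t11.Δ0 w7=0 w3=0 clk=1 w2=0 w6=0 w4=0 w0=0 w5=0 w1=0
t11.Δ1 w7=0 w3=0 clk=0 w2=0 w6=0 w4=0 w0=0 w5=0 w1=0
t12.Δ0 w7=0 w3=0 clk=0 w2=0 w6=0 w4=0 w0=0 w5=0 w1=0
t12.Δ1 w7=0 w3=0 clk=1 w2=0 w6=0 w4=0 w0=0 w5=0 w1=0
t12.Δ2 w7=0 w3=1 clk=1 w2=0 w6=0 w4=0 w0=0 w5=0 w1=0
t12.Δ3 w7=1 w3=1 clk=1 w2=1 w6=1 w4=1 w0=0 w5=1 w1=0
t12.Δ4 w7=0 w3=1 clk=1 w2=1 w6=0 w4=0 w0=1 w5=1 w1=0
t12.Δ5 w7=0 w3=1 clk=1 w2=1 w6=0 w4=0 w0=0 w5=0 w1=0
t12.Δ6 w7=1 w3=1 clk=1 w2=1 w6=0 w4=1 w0=0 w5=0 w1=1
t12.Δ7 w7=1 w3=1 clk=1 w2=1 w6=0 w4=0 w0=1 w5=0 w1=1
t12.Δ8 w7=1 w3=1 clk=1 w2=1 w6=0 w4=0 w0=0 w5=0 w1=1
t13.Δ0 w7=1 w3=1 clk=1 w2=1 w6=0 w4=0 w0=0 w5=0 w1=1
t13.Δ1 w7=1 w3=1 clk=0 w2=1 w6=0 w4=0 w0=0 w5=0 w1=1
t14.Δ0 w7=1 w3=1 clk=0 w2=1 w6=0 w4=0 w0=0 w5=0 w1=1
t14.Δ1 w7=1 w3=1 clk=1 w2=1 w6=0 w4=0 w0=0 w5=0 w1=1
t14.Δ2 w7=1 w3=0 clk=1 w2=1 w6=0 w4=0 w0=0 w5=0 w1=1
t14.Δ3 w7=0 w3=0 clk=1 w2=0 w6=1 w4=1 w0=0 w5=1 w1=1
t14.Δ4 w7=1 w3=0 clk=1 w2=0 w6=0 w4=0 w0=0 w5=1 w1=1
t14.Δ5 w7=1 w3=0 clk=1 w2=0 w6=0 w4=0 w0=0 w5=0 w1=1
t14.Δ6 w7=0 w3=0 clk=1 w2=0 w6=0 w4=1 w0=0 w5=0 w1=0
t14.Δ7 w7=0 w3=0 clk=1 w2=0 w6=0 w4=0 w0=0 w5=0 w1=0
t15.Δ0 w7=0 w3=0 clk=1 w2=0 w6=0 w4=0 w0=0 w5=0 w1=0
t15.Δ1 w7=0 w3=0 clk=0 w2=0 w6=0 w4=0 w0=0 w5=0 w1=0
t16.Δ0 w7=0 w3=0 clk=0 w2=0 w6=0 w4=0 w0=0 w5=0 w1=0
t16.Δ1 w7=0 w3=0 clk=1 w2=0 w6=0 w4=0 w0=0 w5=0 w1=0
t16.Δ2 w7=0 w3=1 clk=1 w2=0 w6=0 w4=0 w0=0 w5=0 w1=0
t16.Δ3 w7=1 w3=1 clk=1 w2=1 w6=1 w4=1 w0=0 w5=1 w1=0
t16.Δ4 w7=0 w3=1 clk=1 w2=1 w6=0 w4=0 w0=1 w5=1 w1=0
t16.Δ5 w7=0 w3=1 clk=1 w2=1 w6=0 w4=0 w0=0 w5=0 w1=0
t16.Δ6 w7=1 w3=1 clk=1 w2=1 w6=0 w4=1 w0=0 w5=0 w1=1
t16.Δ7 w7=1 w3=1 clk=1 w2=1 w6=0 w4=0 w0=1 w5=0 w1=1
t16.Δ8 w7=1 w3=1 clk=1 w2=1 w6=0 w4=0 w0=0 w5=0 w1=1
t17.Δ0 w7=1 w3=1 clk=1 w2=1 w6=0 w4=0 w0=0 w5=0 w1=1
t17.Δ1 w7=1 w3=1 clk=0 w2=1 w6=0 w4=0 w0=0 w5=0 w1=1
t18.Δ0 w7=1 w3=1 clk=0 w2=1 w6=0 w4=0 w0=0 w5=0 w1=1
t18.Δ1 w7=1 w3=1 clk=1 w2=1 w6=0 w4=0 w0=0 w5=0 w1=1
t18.Δ2 w7=1 w3=0 clk=1 w2=1 w6=0 w4=0 w0=0 w5=0 w1=1
t18.Δ3 w7=0 w3=0 clk=1 w2=0 w6=1 w4=1 w0=0 w5=1 w1=1
t18.Δ4 w7=1 w3=0 clk=1 w2=0 w6=0 w4=0 w0=0 w5=1 w1=1
t18.Δ5 w7=1 w3=0 clk=1 w2=0 w6=0 w4=0 w0=0 w5=0 w1=1
t18.Δ6 w7=0 w3=0 clk=1 w2=0 w6=0 w4=1 w0=0 w5=0 w1=0
t18.Δ7 w7=0 w3=0 clk=1 w2=0 w6=0 w4=0 w0=0 w5=0 w1=0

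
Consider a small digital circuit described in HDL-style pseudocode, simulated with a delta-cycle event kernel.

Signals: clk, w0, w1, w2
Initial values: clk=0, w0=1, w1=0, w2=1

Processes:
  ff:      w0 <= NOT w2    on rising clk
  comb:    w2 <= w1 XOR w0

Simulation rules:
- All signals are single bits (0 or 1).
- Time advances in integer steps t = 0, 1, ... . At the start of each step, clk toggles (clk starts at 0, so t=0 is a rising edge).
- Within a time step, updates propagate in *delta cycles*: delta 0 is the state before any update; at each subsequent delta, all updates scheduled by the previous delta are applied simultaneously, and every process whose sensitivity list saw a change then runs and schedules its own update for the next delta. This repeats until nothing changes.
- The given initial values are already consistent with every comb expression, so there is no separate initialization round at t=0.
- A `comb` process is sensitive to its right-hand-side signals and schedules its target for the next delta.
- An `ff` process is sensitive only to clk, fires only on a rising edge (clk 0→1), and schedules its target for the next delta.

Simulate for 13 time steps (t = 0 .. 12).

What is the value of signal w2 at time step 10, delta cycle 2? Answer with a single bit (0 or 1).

t=0 Δ0: w2=1 w1=0 clk=0 w0=1
  Δ1: clk:0→1
  Δ2: w0:1→0
  Δ3: w2:1→0
  (3Δ to stable)
t=1 Δ0: w2=0 w1=0 clk=1 w0=0
  Δ1: clk:1→0
  (1Δ to stable)
t=2 Δ0: w2=0 w1=0 clk=0 w0=0
  Δ1: clk:0→1
  Δ2: w0:0→1
  Δ3: w2:0→1
  (3Δ to stable)
t=3 Δ0: w2=1 w1=0 clk=1 w0=1
  Δ1: clk:1→0
  (1Δ to stable)
t=4 Δ0: w2=1 w1=0 clk=0 w0=1
  Δ1: clk:0→1
  Δ2: w0:1→0
  Δ3: w2:1→0
  (3Δ to stable)
t=5 Δ0: w2=0 w1=0 clk=1 w0=0
  Δ1: clk:1→0
  (1Δ to stable)
t=6 Δ0: w2=0 w1=0 clk=0 w0=0
  Δ1: clk:0→1
  Δ2: w0:0→1
  Δ3: w2:0→1
  (3Δ to stable)
t=7 Δ0: w2=1 w1=0 clk=1 w0=1
  Δ1: clk:1→0
  (1Δ to stable)
t=8 Δ0: w2=1 w1=0 clk=0 w0=1
  Δ1: clk:0→1
  Δ2: w0:1→0
  Δ3: w2:1→0
  (3Δ to stable)
t=9 Δ0: w2=0 w1=0 clk=1 w0=0
  Δ1: clk:1→0
  (1Δ to stable)
t=10 Δ0: w2=0 w1=0 clk=0 w0=0
  Δ1: clk:0→1
  Δ2: w0:0→1
  Δ3: w2:0→1
  (3Δ to stable)
t=11 Δ0: w2=1 w1=0 clk=1 w0=1
  Δ1: clk:1→0
  (1Δ to stable)
t=12 Δ0: w2=1 w1=0 clk=0 w0=1
  Δ1: clk:0→1
  Δ2: w0:1→0
  Δ3: w2:1→0
  (3Δ to stable)

0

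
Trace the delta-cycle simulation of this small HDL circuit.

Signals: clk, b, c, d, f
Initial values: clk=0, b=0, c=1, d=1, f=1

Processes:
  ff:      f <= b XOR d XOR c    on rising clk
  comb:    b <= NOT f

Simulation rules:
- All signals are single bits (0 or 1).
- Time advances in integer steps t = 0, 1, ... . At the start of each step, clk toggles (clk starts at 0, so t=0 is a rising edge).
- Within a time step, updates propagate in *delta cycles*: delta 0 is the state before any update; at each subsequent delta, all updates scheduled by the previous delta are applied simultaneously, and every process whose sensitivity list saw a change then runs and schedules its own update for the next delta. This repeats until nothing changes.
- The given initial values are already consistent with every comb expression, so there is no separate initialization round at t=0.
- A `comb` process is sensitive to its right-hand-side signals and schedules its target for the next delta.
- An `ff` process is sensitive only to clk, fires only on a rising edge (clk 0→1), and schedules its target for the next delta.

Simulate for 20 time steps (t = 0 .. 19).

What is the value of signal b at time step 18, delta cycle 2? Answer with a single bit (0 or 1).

1

t=0 Δ0: clk=0 d=1 c=1 f=1 b=0
  Δ1: clk:0→1
  Δ2: f:1→0
  Δ3: b:0→1
  (3Δ to stable)
t=1 Δ0: clk=1 d=1 c=1 f=0 b=1
  Δ1: clk:1→0
  (1Δ to stable)
t=2 Δ0: clk=0 d=1 c=1 f=0 b=1
  Δ1: clk:0→1
  Δ2: f:0→1
  Δ3: b:1→0
  (3Δ to stable)
t=3 Δ0: clk=1 d=1 c=1 f=1 b=0
  Δ1: clk:1→0
  (1Δ to stable)
t=4 Δ0: clk=0 d=1 c=1 f=1 b=0
  Δ1: clk:0→1
  Δ2: f:1→0
  Δ3: b:0→1
  (3Δ to stable)
t=5 Δ0: clk=1 d=1 c=1 f=0 b=1
  Δ1: clk:1→0
  (1Δ to stable)
t=6 Δ0: clk=0 d=1 c=1 f=0 b=1
  Δ1: clk:0→1
  Δ2: f:0→1
  Δ3: b:1→0
  (3Δ to stable)
t=7 Δ0: clk=1 d=1 c=1 f=1 b=0
  Δ1: clk:1→0
  (1Δ to stable)
t=8 Δ0: clk=0 d=1 c=1 f=1 b=0
  Δ1: clk:0→1
  Δ2: f:1→0
  Δ3: b:0→1
  (3Δ to stable)
t=9 Δ0: clk=1 d=1 c=1 f=0 b=1
  Δ1: clk:1→0
  (1Δ to stable)
t=10 Δ0: clk=0 d=1 c=1 f=0 b=1
  Δ1: clk:0→1
  Δ2: f:0→1
  Δ3: b:1→0
  (3Δ to stable)
t=11 Δ0: clk=1 d=1 c=1 f=1 b=0
  Δ1: clk:1→0
  (1Δ to stable)
t=12 Δ0: clk=0 d=1 c=1 f=1 b=0
  Δ1: clk:0→1
  Δ2: f:1→0
  Δ3: b:0→1
  (3Δ to stable)
t=13 Δ0: clk=1 d=1 c=1 f=0 b=1
  Δ1: clk:1→0
  (1Δ to stable)
t=14 Δ0: clk=0 d=1 c=1 f=0 b=1
  Δ1: clk:0→1
  Δ2: f:0→1
  Δ3: b:1→0
  (3Δ to stable)
t=15 Δ0: clk=1 d=1 c=1 f=1 b=0
  Δ1: clk:1→0
  (1Δ to stable)
t=16 Δ0: clk=0 d=1 c=1 f=1 b=0
  Δ1: clk:0→1
  Δ2: f:1→0
  Δ3: b:0→1
  (3Δ to stable)
t=17 Δ0: clk=1 d=1 c=1 f=0 b=1
  Δ1: clk:1→0
  (1Δ to stable)
t=18 Δ0: clk=0 d=1 c=1 f=0 b=1
  Δ1: clk:0→1
  Δ2: f:0→1
  Δ3: b:1→0
  (3Δ to stable)
t=19 Δ0: clk=1 d=1 c=1 f=1 b=0
  Δ1: clk:1→0
  (1Δ to stable)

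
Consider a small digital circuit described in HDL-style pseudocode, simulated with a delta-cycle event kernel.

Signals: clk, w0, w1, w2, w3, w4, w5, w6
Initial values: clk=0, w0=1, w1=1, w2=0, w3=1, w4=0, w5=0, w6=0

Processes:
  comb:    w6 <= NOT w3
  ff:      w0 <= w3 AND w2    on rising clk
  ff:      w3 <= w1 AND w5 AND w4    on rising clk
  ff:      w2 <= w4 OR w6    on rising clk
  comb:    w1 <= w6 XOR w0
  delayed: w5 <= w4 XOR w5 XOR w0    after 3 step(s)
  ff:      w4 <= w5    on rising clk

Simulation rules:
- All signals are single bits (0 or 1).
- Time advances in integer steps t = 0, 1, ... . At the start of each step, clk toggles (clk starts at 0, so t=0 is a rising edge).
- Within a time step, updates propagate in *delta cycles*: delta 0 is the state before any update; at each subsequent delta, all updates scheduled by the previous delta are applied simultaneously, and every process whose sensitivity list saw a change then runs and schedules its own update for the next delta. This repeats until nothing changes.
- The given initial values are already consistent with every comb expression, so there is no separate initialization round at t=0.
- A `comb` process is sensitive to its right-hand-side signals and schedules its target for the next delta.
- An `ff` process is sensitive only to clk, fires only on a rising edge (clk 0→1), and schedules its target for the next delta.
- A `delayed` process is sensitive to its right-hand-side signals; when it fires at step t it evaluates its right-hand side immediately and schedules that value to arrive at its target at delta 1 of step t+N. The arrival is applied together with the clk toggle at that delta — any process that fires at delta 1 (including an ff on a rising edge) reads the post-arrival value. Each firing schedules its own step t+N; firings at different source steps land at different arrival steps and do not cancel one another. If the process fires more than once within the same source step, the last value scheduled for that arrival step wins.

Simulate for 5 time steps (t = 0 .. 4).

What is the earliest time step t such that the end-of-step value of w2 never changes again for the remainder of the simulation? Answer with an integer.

t=0 Δ0: w5=0 w2=0 w6=0 w3=1 w0=1 w4=0 w1=1 clk=0
  Δ1: clk:0→1
  Δ2: w3:1→0, w0:1→0
  Δ3: w6:0→1, w1:1→0
  Δ4: w1:0→1
  (4Δ to stable)
t=1 Δ0: w5=0 w2=0 w6=1 w3=0 w0=0 w4=0 w1=1 clk=1
  Δ1: clk:1→0
  (1Δ to stable)
t=2 Δ0: w5=0 w2=0 w6=1 w3=0 w0=0 w4=0 w1=1 clk=0
  Δ1: clk:0→1
  Δ2: w2:0→1
  (2Δ to stable)
t=3 Δ0: w5=0 w2=1 w6=1 w3=0 w0=0 w4=0 w1=1 clk=1
  Δ1: clk:1→0
  (1Δ to stable)
t=4 Δ0: w5=0 w2=1 w6=1 w3=0 w0=0 w4=0 w1=1 clk=0
  Δ1: clk:0→1
  (1Δ to stable)

2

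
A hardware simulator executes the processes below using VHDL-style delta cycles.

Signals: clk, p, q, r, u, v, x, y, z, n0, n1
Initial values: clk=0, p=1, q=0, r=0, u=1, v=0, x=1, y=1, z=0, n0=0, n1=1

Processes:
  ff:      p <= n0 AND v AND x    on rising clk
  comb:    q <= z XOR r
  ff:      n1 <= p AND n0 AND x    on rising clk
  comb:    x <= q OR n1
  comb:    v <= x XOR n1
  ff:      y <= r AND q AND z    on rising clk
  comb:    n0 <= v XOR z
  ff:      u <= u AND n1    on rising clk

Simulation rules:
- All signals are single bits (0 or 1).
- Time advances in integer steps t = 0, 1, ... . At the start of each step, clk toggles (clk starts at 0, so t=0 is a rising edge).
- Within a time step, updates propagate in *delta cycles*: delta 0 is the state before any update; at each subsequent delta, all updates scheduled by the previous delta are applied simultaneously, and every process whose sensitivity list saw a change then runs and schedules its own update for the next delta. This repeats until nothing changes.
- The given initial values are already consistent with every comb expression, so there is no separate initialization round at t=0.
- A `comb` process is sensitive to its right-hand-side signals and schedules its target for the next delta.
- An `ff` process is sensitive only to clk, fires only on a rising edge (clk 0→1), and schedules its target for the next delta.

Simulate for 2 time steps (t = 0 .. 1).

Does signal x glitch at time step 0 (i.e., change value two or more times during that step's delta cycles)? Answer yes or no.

no

[bits: x,n1,q,z,n0,u,v,p,y,r,clk]
t=0: Δ0=11000101100 Δ1=11000101101 Δ2=10000100001 Δ3=00000110001 Δ4=00001100001 Δ5=00000100001 | 5Δ
t=1: Δ0=00000100001 Δ1=00000100000 | 1Δ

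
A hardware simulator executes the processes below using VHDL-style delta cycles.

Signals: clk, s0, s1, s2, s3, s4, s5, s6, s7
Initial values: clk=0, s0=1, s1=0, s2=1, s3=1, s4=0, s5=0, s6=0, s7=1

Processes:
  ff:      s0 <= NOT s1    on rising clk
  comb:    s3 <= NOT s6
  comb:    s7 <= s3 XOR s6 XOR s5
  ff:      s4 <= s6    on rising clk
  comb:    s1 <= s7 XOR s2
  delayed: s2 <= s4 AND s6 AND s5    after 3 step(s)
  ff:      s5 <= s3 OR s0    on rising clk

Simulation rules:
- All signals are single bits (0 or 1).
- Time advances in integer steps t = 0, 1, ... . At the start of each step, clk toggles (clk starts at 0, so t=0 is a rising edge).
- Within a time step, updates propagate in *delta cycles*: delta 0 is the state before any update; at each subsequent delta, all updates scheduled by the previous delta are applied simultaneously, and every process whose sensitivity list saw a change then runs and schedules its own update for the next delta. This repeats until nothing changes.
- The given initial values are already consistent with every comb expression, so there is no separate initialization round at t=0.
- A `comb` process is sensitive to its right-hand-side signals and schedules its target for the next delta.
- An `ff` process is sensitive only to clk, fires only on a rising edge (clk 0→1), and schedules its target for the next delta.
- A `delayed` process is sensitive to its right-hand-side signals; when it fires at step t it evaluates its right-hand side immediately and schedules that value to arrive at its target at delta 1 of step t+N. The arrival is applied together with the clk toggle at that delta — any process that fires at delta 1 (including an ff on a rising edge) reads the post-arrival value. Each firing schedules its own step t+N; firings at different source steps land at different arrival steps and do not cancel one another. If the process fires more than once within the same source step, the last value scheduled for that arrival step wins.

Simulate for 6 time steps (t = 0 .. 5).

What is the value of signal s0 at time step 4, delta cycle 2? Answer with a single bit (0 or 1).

1

t=0 Δ0: s1=0 s2=1 s0=1 s3=1 s5=0 clk=0 s7=1 s4=0 s6=0
  Δ1: clk:0→1
  Δ2: s5:0→1
  Δ3: s7:1→0
  Δ4: s1:0→1
  (4Δ to stable)
t=1 Δ0: s1=1 s2=1 s0=1 s3=1 s5=1 clk=1 s7=0 s4=0 s6=0
  Δ1: clk:1→0
  (1Δ to stable)
t=2 Δ0: s1=1 s2=1 s0=1 s3=1 s5=1 clk=0 s7=0 s4=0 s6=0
  Δ1: clk:0→1
  Δ2: s0:1→0
  (2Δ to stable)
t=3 Δ0: s1=1 s2=1 s0=0 s3=1 s5=1 clk=1 s7=0 s4=0 s6=0
  Δ1: s2:1→0, clk:1→0
  Δ2: s1:1→0
  (2Δ to stable)
t=4 Δ0: s1=0 s2=0 s0=0 s3=1 s5=1 clk=0 s7=0 s4=0 s6=0
  Δ1: clk:0→1
  Δ2: s0:0→1
  (2Δ to stable)
t=5 Δ0: s1=0 s2=0 s0=1 s3=1 s5=1 clk=1 s7=0 s4=0 s6=0
  Δ1: clk:1→0
  (1Δ to stable)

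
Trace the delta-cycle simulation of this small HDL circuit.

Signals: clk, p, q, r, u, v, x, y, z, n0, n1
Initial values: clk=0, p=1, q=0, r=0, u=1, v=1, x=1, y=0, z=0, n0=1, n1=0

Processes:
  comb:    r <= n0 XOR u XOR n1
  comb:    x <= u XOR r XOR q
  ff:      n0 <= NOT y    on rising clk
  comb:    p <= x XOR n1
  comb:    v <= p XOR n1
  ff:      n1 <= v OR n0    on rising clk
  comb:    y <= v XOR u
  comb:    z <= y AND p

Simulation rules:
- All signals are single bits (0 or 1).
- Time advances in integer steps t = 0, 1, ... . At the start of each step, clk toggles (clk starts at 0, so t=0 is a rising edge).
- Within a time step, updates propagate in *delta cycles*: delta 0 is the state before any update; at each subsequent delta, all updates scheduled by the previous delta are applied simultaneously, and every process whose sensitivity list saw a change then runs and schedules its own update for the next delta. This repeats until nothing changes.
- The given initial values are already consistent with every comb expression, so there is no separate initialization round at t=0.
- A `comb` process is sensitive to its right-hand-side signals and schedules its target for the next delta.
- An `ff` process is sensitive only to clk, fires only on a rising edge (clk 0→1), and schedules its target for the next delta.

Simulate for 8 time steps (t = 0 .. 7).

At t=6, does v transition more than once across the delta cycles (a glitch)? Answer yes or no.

no

[bits: p,u,n0,q,r,z,y,x,n1,clk,v]
t=0: Δ0=11100001001 Δ1=11100001011 Δ2=11100001111 Δ3=01101001110 Δ4=01101010111 Δ5=11101000111 Δ6=11101000110 Δ7=11101010110 Δ8=11101110110 | 8Δ
t=1: Δ0=11101110110 Δ1=11101110100 | 1Δ
t=2: Δ0=11101110100 Δ1=11101110110 Δ2=11001110110 Δ3=11000110110 Δ4=11000111110 Δ5=01000111110 Δ6=01000011111 Δ7=01000001111 | 7Δ
t=3: Δ0=01000001111 Δ1=01000001101 | 1Δ
t=4: Δ0=01000001101 Δ1=01000001111 Δ2=01100001111 Δ3=01101001111 Δ4=01101000111 Δ5=11101000111 Δ6=11101000110 Δ7=11101010110 Δ8=11101110110 | 8Δ
t=5: Δ0=11101110110 Δ1=11101110100 | 1Δ
t=6: Δ0=11101110100 Δ1=11101110110 Δ2=11001110110 Δ3=11000110110 Δ4=11000111110 Δ5=01000111110 Δ6=01000011111 Δ7=01000001111 | 7Δ
t=7: Δ0=01000001111 Δ1=01000001101 | 1Δ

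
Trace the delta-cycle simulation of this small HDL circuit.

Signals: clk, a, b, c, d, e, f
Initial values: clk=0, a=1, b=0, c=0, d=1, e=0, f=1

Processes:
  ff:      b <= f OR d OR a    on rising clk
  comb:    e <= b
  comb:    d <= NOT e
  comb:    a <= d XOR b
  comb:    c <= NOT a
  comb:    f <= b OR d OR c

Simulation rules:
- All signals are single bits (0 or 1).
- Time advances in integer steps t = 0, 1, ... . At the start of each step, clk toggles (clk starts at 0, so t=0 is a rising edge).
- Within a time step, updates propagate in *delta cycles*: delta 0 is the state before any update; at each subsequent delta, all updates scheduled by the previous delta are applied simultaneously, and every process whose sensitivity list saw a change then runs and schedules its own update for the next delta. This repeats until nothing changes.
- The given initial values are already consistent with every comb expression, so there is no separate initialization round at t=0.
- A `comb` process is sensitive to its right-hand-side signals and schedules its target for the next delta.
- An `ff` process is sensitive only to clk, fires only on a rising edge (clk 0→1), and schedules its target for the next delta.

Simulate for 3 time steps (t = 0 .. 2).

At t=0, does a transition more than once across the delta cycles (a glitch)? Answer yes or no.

t0.Δ0 clk=0 e=0 c=0 b=0 d=1 f=1 a=1
t0.Δ1 clk=1 e=0 c=0 b=0 d=1 f=1 a=1
t0.Δ2 clk=1 e=0 c=0 b=1 d=1 f=1 a=1
t0.Δ3 clk=1 e=1 c=0 b=1 d=1 f=1 a=0
t0.Δ4 clk=1 e=1 c=1 b=1 d=0 f=1 a=0
t0.Δ5 clk=1 e=1 c=1 b=1 d=0 f=1 a=1
t0.Δ6 clk=1 e=1 c=0 b=1 d=0 f=1 a=1
t1.Δ0 clk=1 e=1 c=0 b=1 d=0 f=1 a=1
t1.Δ1 clk=0 e=1 c=0 b=1 d=0 f=1 a=1
t2.Δ0 clk=0 e=1 c=0 b=1 d=0 f=1 a=1
t2.Δ1 clk=1 e=1 c=0 b=1 d=0 f=1 a=1

yes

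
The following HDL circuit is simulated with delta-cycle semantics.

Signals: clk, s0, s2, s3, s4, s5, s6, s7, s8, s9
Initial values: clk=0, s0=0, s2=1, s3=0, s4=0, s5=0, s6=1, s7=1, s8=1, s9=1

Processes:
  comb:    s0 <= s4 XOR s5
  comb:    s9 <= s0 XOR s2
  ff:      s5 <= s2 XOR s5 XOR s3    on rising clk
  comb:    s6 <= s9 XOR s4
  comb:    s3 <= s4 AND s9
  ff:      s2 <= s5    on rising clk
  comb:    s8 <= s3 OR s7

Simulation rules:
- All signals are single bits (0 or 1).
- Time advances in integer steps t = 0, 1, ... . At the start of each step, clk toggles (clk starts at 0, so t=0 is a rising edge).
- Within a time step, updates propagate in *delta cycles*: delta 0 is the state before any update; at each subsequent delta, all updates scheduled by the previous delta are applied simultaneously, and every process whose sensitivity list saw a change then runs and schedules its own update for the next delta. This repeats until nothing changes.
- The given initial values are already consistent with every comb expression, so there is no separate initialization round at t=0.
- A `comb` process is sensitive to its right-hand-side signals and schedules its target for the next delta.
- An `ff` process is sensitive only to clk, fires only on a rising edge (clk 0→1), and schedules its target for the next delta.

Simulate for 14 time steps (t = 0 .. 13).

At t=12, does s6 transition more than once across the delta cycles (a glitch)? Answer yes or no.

[bits: s0,s2,s3,s4,s5,s8,clk,s9,s7,s6]
t=0: Δ0=0100010111 Δ1=0100011111 Δ2=0000111111 Δ3=1000111011 Δ4=1000111110 Δ5=1000111111 | 5Δ
t=1: Δ0=1000111111 Δ1=1000110111 | 1Δ
t=2: Δ0=1000110111 Δ1=1000111111 Δ2=1100111111 Δ3=1100111011 Δ4=1100111010 | 4Δ
t=3: Δ0=1100111010 Δ1=1100110010 | 1Δ
t=4: Δ0=1100110010 Δ1=1100111010 Δ2=1100011010 Δ3=0100011010 Δ4=0100011110 Δ5=0100011111 | 5Δ
t=5: Δ0=0100011111 Δ1=0100010111 | 1Δ
t=6: Δ0=0100010111 Δ1=0100011111 Δ2=0000111111 Δ3=1000111011 Δ4=1000111110 Δ5=1000111111 | 5Δ
t=7: Δ0=1000111111 Δ1=1000110111 | 1Δ
t=8: Δ0=1000110111 Δ1=1000111111 Δ2=1100111111 Δ3=1100111011 Δ4=1100111010 | 4Δ
t=9: Δ0=1100111010 Δ1=1100110010 | 1Δ
t=10: Δ0=1100110010 Δ1=1100111010 Δ2=1100011010 Δ3=0100011010 Δ4=0100011110 Δ5=0100011111 | 5Δ
t=11: Δ0=0100011111 Δ1=0100010111 | 1Δ
t=12: Δ0=0100010111 Δ1=0100011111 Δ2=0000111111 Δ3=1000111011 Δ4=1000111110 Δ5=1000111111 | 5Δ
t=13: Δ0=1000111111 Δ1=1000110111 | 1Δ

yes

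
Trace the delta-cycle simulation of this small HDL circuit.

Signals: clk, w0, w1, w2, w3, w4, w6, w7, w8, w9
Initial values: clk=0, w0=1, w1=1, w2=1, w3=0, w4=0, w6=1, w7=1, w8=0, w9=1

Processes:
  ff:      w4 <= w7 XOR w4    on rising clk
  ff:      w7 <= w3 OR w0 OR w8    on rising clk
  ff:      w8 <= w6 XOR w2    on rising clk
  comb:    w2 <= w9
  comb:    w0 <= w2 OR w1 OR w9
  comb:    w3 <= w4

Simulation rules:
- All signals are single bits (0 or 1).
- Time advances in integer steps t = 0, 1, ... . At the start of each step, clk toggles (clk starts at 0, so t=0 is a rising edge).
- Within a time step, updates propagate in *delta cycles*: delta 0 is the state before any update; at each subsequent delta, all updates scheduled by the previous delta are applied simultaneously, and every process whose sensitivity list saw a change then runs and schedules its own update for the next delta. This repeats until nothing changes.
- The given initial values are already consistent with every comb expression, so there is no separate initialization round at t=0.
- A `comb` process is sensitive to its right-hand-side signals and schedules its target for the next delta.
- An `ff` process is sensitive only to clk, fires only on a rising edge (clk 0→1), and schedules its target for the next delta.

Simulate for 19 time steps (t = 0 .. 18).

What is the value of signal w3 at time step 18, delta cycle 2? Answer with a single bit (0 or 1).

1

t0.Δ0 w1=1 w9=1 clk=0 w4=0 w7=1 w6=1 w2=1 w0=1 w8=0 w3=0
t0.Δ1 w1=1 w9=1 clk=1 w4=0 w7=1 w6=1 w2=1 w0=1 w8=0 w3=0
t0.Δ2 w1=1 w9=1 clk=1 w4=1 w7=1 w6=1 w2=1 w0=1 w8=0 w3=0
t0.Δ3 w1=1 w9=1 clk=1 w4=1 w7=1 w6=1 w2=1 w0=1 w8=0 w3=1
t1.Δ0 w1=1 w9=1 clk=1 w4=1 w7=1 w6=1 w2=1 w0=1 w8=0 w3=1
t1.Δ1 w1=1 w9=1 clk=0 w4=1 w7=1 w6=1 w2=1 w0=1 w8=0 w3=1
t2.Δ0 w1=1 w9=1 clk=0 w4=1 w7=1 w6=1 w2=1 w0=1 w8=0 w3=1
t2.Δ1 w1=1 w9=1 clk=1 w4=1 w7=1 w6=1 w2=1 w0=1 w8=0 w3=1
t2.Δ2 w1=1 w9=1 clk=1 w4=0 w7=1 w6=1 w2=1 w0=1 w8=0 w3=1
t2.Δ3 w1=1 w9=1 clk=1 w4=0 w7=1 w6=1 w2=1 w0=1 w8=0 w3=0
t3.Δ0 w1=1 w9=1 clk=1 w4=0 w7=1 w6=1 w2=1 w0=1 w8=0 w3=0
t3.Δ1 w1=1 w9=1 clk=0 w4=0 w7=1 w6=1 w2=1 w0=1 w8=0 w3=0
t4.Δ0 w1=1 w9=1 clk=0 w4=0 w7=1 w6=1 w2=1 w0=1 w8=0 w3=0
t4.Δ1 w1=1 w9=1 clk=1 w4=0 w7=1 w6=1 w2=1 w0=1 w8=0 w3=0
t4.Δ2 w1=1 w9=1 clk=1 w4=1 w7=1 w6=1 w2=1 w0=1 w8=0 w3=0
t4.Δ3 w1=1 w9=1 clk=1 w4=1 w7=1 w6=1 w2=1 w0=1 w8=0 w3=1
t5.Δ0 w1=1 w9=1 clk=1 w4=1 w7=1 w6=1 w2=1 w0=1 w8=0 w3=1
t5.Δ1 w1=1 w9=1 clk=0 w4=1 w7=1 w6=1 w2=1 w0=1 w8=0 w3=1
t6.Δ0 w1=1 w9=1 clk=0 w4=1 w7=1 w6=1 w2=1 w0=1 w8=0 w3=1
t6.Δ1 w1=1 w9=1 clk=1 w4=1 w7=1 w6=1 w2=1 w0=1 w8=0 w3=1
t6.Δ2 w1=1 w9=1 clk=1 w4=0 w7=1 w6=1 w2=1 w0=1 w8=0 w3=1
t6.Δ3 w1=1 w9=1 clk=1 w4=0 w7=1 w6=1 w2=1 w0=1 w8=0 w3=0
t7.Δ0 w1=1 w9=1 clk=1 w4=0 w7=1 w6=1 w2=1 w0=1 w8=0 w3=0
t7.Δ1 w1=1 w9=1 clk=0 w4=0 w7=1 w6=1 w2=1 w0=1 w8=0 w3=0
t8.Δ0 w1=1 w9=1 clk=0 w4=0 w7=1 w6=1 w2=1 w0=1 w8=0 w3=0
t8.Δ1 w1=1 w9=1 clk=1 w4=0 w7=1 w6=1 w2=1 w0=1 w8=0 w3=0
t8.Δ2 w1=1 w9=1 clk=1 w4=1 w7=1 w6=1 w2=1 w0=1 w8=0 w3=0
t8.Δ3 w1=1 w9=1 clk=1 w4=1 w7=1 w6=1 w2=1 w0=1 w8=0 w3=1
t9.Δ0 w1=1 w9=1 clk=1 w4=1 w7=1 w6=1 w2=1 w0=1 w8=0 w3=1
t9.Δ1 w1=1 w9=1 clk=0 w4=1 w7=1 w6=1 w2=1 w0=1 w8=0 w3=1
t10.Δ0 w1=1 w9=1 clk=0 w4=1 w7=1 w6=1 w2=1 w0=1 w8=0 w3=1
t10.Δ1 w1=1 w9=1 clk=1 w4=1 w7=1 w6=1 w2=1 w0=1 w8=0 w3=1
t10.Δ2 w1=1 w9=1 clk=1 w4=0 w7=1 w6=1 w2=1 w0=1 w8=0 w3=1
t10.Δ3 w1=1 w9=1 clk=1 w4=0 w7=1 w6=1 w2=1 w0=1 w8=0 w3=0
t11.Δ0 w1=1 w9=1 clk=1 w4=0 w7=1 w6=1 w2=1 w0=1 w8=0 w3=0
t11.Δ1 w1=1 w9=1 clk=0 w4=0 w7=1 w6=1 w2=1 w0=1 w8=0 w3=0
t12.Δ0 w1=1 w9=1 clk=0 w4=0 w7=1 w6=1 w2=1 w0=1 w8=0 w3=0
t12.Δ1 w1=1 w9=1 clk=1 w4=0 w7=1 w6=1 w2=1 w0=1 w8=0 w3=0
t12.Δ2 w1=1 w9=1 clk=1 w4=1 w7=1 w6=1 w2=1 w0=1 w8=0 w3=0
t12.Δ3 w1=1 w9=1 clk=1 w4=1 w7=1 w6=1 w2=1 w0=1 w8=0 w3=1
t13.Δ0 w1=1 w9=1 clk=1 w4=1 w7=1 w6=1 w2=1 w0=1 w8=0 w3=1
t13.Δ1 w1=1 w9=1 clk=0 w4=1 w7=1 w6=1 w2=1 w0=1 w8=0 w3=1
t14.Δ0 w1=1 w9=1 clk=0 w4=1 w7=1 w6=1 w2=1 w0=1 w8=0 w3=1
t14.Δ1 w1=1 w9=1 clk=1 w4=1 w7=1 w6=1 w2=1 w0=1 w8=0 w3=1
t14.Δ2 w1=1 w9=1 clk=1 w4=0 w7=1 w6=1 w2=1 w0=1 w8=0 w3=1
t14.Δ3 w1=1 w9=1 clk=1 w4=0 w7=1 w6=1 w2=1 w0=1 w8=0 w3=0
t15.Δ0 w1=1 w9=1 clk=1 w4=0 w7=1 w6=1 w2=1 w0=1 w8=0 w3=0
t15.Δ1 w1=1 w9=1 clk=0 w4=0 w7=1 w6=1 w2=1 w0=1 w8=0 w3=0
t16.Δ0 w1=1 w9=1 clk=0 w4=0 w7=1 w6=1 w2=1 w0=1 w8=0 w3=0
t16.Δ1 w1=1 w9=1 clk=1 w4=0 w7=1 w6=1 w2=1 w0=1 w8=0 w3=0
t16.Δ2 w1=1 w9=1 clk=1 w4=1 w7=1 w6=1 w2=1 w0=1 w8=0 w3=0
t16.Δ3 w1=1 w9=1 clk=1 w4=1 w7=1 w6=1 w2=1 w0=1 w8=0 w3=1
t17.Δ0 w1=1 w9=1 clk=1 w4=1 w7=1 w6=1 w2=1 w0=1 w8=0 w3=1
t17.Δ1 w1=1 w9=1 clk=0 w4=1 w7=1 w6=1 w2=1 w0=1 w8=0 w3=1
t18.Δ0 w1=1 w9=1 clk=0 w4=1 w7=1 w6=1 w2=1 w0=1 w8=0 w3=1
t18.Δ1 w1=1 w9=1 clk=1 w4=1 w7=1 w6=1 w2=1 w0=1 w8=0 w3=1
t18.Δ2 w1=1 w9=1 clk=1 w4=0 w7=1 w6=1 w2=1 w0=1 w8=0 w3=1
t18.Δ3 w1=1 w9=1 clk=1 w4=0 w7=1 w6=1 w2=1 w0=1 w8=0 w3=0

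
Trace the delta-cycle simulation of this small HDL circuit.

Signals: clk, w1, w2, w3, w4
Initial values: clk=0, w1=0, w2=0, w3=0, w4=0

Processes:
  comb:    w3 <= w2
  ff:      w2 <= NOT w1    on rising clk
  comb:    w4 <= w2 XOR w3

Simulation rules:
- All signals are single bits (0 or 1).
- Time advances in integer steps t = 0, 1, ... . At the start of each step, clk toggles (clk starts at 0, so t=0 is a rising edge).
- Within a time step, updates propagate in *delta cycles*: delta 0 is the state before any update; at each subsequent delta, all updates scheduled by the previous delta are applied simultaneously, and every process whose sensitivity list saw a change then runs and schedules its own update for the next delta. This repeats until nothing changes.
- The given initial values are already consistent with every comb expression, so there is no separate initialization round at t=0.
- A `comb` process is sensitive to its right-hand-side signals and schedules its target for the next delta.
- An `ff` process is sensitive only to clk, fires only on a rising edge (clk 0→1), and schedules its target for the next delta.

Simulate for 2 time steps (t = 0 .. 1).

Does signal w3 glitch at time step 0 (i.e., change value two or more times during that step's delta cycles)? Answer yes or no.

t=0 Δ0: w3=0 w1=0 w4=0 w2=0 clk=0
  Δ1: clk:0→1
  Δ2: w2:0→1
  Δ3: w3:0→1, w4:0→1
  Δ4: w4:1→0
  (4Δ to stable)
t=1 Δ0: w3=1 w1=0 w4=0 w2=1 clk=1
  Δ1: clk:1→0
  (1Δ to stable)

no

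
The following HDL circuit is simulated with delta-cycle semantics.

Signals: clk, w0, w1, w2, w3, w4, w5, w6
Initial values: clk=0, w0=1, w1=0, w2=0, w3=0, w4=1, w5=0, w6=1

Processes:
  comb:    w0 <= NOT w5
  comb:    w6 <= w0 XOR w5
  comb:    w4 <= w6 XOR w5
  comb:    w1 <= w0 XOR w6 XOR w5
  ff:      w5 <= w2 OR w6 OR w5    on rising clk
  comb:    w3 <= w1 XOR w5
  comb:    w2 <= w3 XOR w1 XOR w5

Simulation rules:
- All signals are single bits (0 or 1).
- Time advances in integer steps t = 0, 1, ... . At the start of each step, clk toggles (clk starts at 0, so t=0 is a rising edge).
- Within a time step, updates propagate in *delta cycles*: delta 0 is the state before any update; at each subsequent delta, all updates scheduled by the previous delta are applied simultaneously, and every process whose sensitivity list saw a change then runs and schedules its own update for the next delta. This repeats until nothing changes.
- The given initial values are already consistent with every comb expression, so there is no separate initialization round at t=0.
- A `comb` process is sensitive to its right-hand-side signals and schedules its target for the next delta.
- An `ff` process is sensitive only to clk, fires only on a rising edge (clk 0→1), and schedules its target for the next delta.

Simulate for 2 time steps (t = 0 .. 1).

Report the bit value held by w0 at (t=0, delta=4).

t0.Δ0 w0=1 clk=0 w6=1 w4=1 w3=0 w1=0 w2=0 w5=0
t0.Δ1 w0=1 clk=1 w6=1 w4=1 w3=0 w1=0 w2=0 w5=0
t0.Δ2 w0=1 clk=1 w6=1 w4=1 w3=0 w1=0 w2=0 w5=1
t0.Δ3 w0=0 clk=1 w6=0 w4=0 w3=1 w1=1 w2=1 w5=1
t0.Δ4 w0=0 clk=1 w6=1 w4=1 w3=0 w1=1 w2=1 w5=1
t0.Δ5 w0=0 clk=1 w6=1 w4=0 w3=0 w1=0 w2=0 w5=1
t0.Δ6 w0=0 clk=1 w6=1 w4=0 w3=1 w1=0 w2=1 w5=1
t0.Δ7 w0=0 clk=1 w6=1 w4=0 w3=1 w1=0 w2=0 w5=1
t1.Δ0 w0=0 clk=1 w6=1 w4=0 w3=1 w1=0 w2=0 w5=1
t1.Δ1 w0=0 clk=0 w6=1 w4=0 w3=1 w1=0 w2=0 w5=1

0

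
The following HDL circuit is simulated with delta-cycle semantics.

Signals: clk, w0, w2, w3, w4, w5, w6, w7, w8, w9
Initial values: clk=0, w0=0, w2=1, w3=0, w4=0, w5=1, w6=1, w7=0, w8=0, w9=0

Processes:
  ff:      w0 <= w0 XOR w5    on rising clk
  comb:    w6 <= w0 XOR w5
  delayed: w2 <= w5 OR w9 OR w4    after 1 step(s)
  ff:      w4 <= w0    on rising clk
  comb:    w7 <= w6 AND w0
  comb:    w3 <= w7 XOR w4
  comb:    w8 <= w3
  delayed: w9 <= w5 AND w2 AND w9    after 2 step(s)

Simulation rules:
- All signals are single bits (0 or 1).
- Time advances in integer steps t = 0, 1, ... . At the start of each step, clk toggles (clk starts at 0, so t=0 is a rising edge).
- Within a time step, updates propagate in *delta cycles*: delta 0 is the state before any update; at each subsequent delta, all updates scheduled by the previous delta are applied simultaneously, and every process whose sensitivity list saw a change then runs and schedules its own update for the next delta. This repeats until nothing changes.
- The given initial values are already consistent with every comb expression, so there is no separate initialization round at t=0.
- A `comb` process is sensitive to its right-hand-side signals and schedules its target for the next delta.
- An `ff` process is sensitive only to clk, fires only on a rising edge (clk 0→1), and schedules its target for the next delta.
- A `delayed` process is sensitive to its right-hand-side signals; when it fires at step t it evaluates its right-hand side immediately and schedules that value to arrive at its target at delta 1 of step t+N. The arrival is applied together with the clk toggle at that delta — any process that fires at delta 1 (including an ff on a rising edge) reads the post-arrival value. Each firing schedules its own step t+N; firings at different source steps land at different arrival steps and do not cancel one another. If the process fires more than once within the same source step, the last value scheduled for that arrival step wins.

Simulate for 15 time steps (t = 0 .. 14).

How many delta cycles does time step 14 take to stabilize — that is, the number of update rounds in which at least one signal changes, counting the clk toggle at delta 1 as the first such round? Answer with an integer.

t0.Δ0 w6=1 w7=0 w2=1 w9=0 clk=0 w8=0 w3=0 w4=0 w5=1 w0=0
t0.Δ1 w6=1 w7=0 w2=1 w9=0 clk=1 w8=0 w3=0 w4=0 w5=1 w0=0
t0.Δ2 w6=1 w7=0 w2=1 w9=0 clk=1 w8=0 w3=0 w4=0 w5=1 w0=1
t0.Δ3 w6=0 w7=1 w2=1 w9=0 clk=1 w8=0 w3=0 w4=0 w5=1 w0=1
t0.Δ4 w6=0 w7=0 w2=1 w9=0 clk=1 w8=0 w3=1 w4=0 w5=1 w0=1
t0.Δ5 w6=0 w7=0 w2=1 w9=0 clk=1 w8=1 w3=0 w4=0 w5=1 w0=1
t0.Δ6 w6=0 w7=0 w2=1 w9=0 clk=1 w8=0 w3=0 w4=0 w5=1 w0=1
t1.Δ0 w6=0 w7=0 w2=1 w9=0 clk=1 w8=0 w3=0 w4=0 w5=1 w0=1
t1.Δ1 w6=0 w7=0 w2=1 w9=0 clk=0 w8=0 w3=0 w4=0 w5=1 w0=1
t2.Δ0 w6=0 w7=0 w2=1 w9=0 clk=0 w8=0 w3=0 w4=0 w5=1 w0=1
t2.Δ1 w6=0 w7=0 w2=1 w9=0 clk=1 w8=0 w3=0 w4=0 w5=1 w0=1
t2.Δ2 w6=0 w7=0 w2=1 w9=0 clk=1 w8=0 w3=0 w4=1 w5=1 w0=0
t2.Δ3 w6=1 w7=0 w2=1 w9=0 clk=1 w8=0 w3=1 w4=1 w5=1 w0=0
t2.Δ4 w6=1 w7=0 w2=1 w9=0 clk=1 w8=1 w3=1 w4=1 w5=1 w0=0
t3.Δ0 w6=1 w7=0 w2=1 w9=0 clk=1 w8=1 w3=1 w4=1 w5=1 w0=0
t3.Δ1 w6=1 w7=0 w2=1 w9=0 clk=0 w8=1 w3=1 w4=1 w5=1 w0=0
t4.Δ0 w6=1 w7=0 w2=1 w9=0 clk=0 w8=1 w3=1 w4=1 w5=1 w0=0
t4.Δ1 w6=1 w7=0 w2=1 w9=0 clk=1 w8=1 w3=1 w4=1 w5=1 w0=0
t4.Δ2 w6=1 w7=0 w2=1 w9=0 clk=1 w8=1 w3=1 w4=0 w5=1 w0=1
t4.Δ3 w6=0 w7=1 w2=1 w9=0 clk=1 w8=1 w3=0 w4=0 w5=1 w0=1
t4.Δ4 w6=0 w7=0 w2=1 w9=0 clk=1 w8=0 w3=1 w4=0 w5=1 w0=1
t4.Δ5 w6=0 w7=0 w2=1 w9=0 clk=1 w8=1 w3=0 w4=0 w5=1 w0=1
t4.Δ6 w6=0 w7=0 w2=1 w9=0 clk=1 w8=0 w3=0 w4=0 w5=1 w0=1
t5.Δ0 w6=0 w7=0 w2=1 w9=0 clk=1 w8=0 w3=0 w4=0 w5=1 w0=1
t5.Δ1 w6=0 w7=0 w2=1 w9=0 clk=0 w8=0 w3=0 w4=0 w5=1 w0=1
t6.Δ0 w6=0 w7=0 w2=1 w9=0 clk=0 w8=0 w3=0 w4=0 w5=1 w0=1
t6.Δ1 w6=0 w7=0 w2=1 w9=0 clk=1 w8=0 w3=0 w4=0 w5=1 w0=1
t6.Δ2 w6=0 w7=0 w2=1 w9=0 clk=1 w8=0 w3=0 w4=1 w5=1 w0=0
t6.Δ3 w6=1 w7=0 w2=1 w9=0 clk=1 w8=0 w3=1 w4=1 w5=1 w0=0
t6.Δ4 w6=1 w7=0 w2=1 w9=0 clk=1 w8=1 w3=1 w4=1 w5=1 w0=0
t7.Δ0 w6=1 w7=0 w2=1 w9=0 clk=1 w8=1 w3=1 w4=1 w5=1 w0=0
t7.Δ1 w6=1 w7=0 w2=1 w9=0 clk=0 w8=1 w3=1 w4=1 w5=1 w0=0
t8.Δ0 w6=1 w7=0 w2=1 w9=0 clk=0 w8=1 w3=1 w4=1 w5=1 w0=0
t8.Δ1 w6=1 w7=0 w2=1 w9=0 clk=1 w8=1 w3=1 w4=1 w5=1 w0=0
t8.Δ2 w6=1 w7=0 w2=1 w9=0 clk=1 w8=1 w3=1 w4=0 w5=1 w0=1
t8.Δ3 w6=0 w7=1 w2=1 w9=0 clk=1 w8=1 w3=0 w4=0 w5=1 w0=1
t8.Δ4 w6=0 w7=0 w2=1 w9=0 clk=1 w8=0 w3=1 w4=0 w5=1 w0=1
t8.Δ5 w6=0 w7=0 w2=1 w9=0 clk=1 w8=1 w3=0 w4=0 w5=1 w0=1
t8.Δ6 w6=0 w7=0 w2=1 w9=0 clk=1 w8=0 w3=0 w4=0 w5=1 w0=1
t9.Δ0 w6=0 w7=0 w2=1 w9=0 clk=1 w8=0 w3=0 w4=0 w5=1 w0=1
t9.Δ1 w6=0 w7=0 w2=1 w9=0 clk=0 w8=0 w3=0 w4=0 w5=1 w0=1
t10.Δ0 w6=0 w7=0 w2=1 w9=0 clk=0 w8=0 w3=0 w4=0 w5=1 w0=1
t10.Δ1 w6=0 w7=0 w2=1 w9=0 clk=1 w8=0 w3=0 w4=0 w5=1 w0=1
t10.Δ2 w6=0 w7=0 w2=1 w9=0 clk=1 w8=0 w3=0 w4=1 w5=1 w0=0
t10.Δ3 w6=1 w7=0 w2=1 w9=0 clk=1 w8=0 w3=1 w4=1 w5=1 w0=0
t10.Δ4 w6=1 w7=0 w2=1 w9=0 clk=1 w8=1 w3=1 w4=1 w5=1 w0=0
t11.Δ0 w6=1 w7=0 w2=1 w9=0 clk=1 w8=1 w3=1 w4=1 w5=1 w0=0
t11.Δ1 w6=1 w7=0 w2=1 w9=0 clk=0 w8=1 w3=1 w4=1 w5=1 w0=0
t12.Δ0 w6=1 w7=0 w2=1 w9=0 clk=0 w8=1 w3=1 w4=1 w5=1 w0=0
t12.Δ1 w6=1 w7=0 w2=1 w9=0 clk=1 w8=1 w3=1 w4=1 w5=1 w0=0
t12.Δ2 w6=1 w7=0 w2=1 w9=0 clk=1 w8=1 w3=1 w4=0 w5=1 w0=1
t12.Δ3 w6=0 w7=1 w2=1 w9=0 clk=1 w8=1 w3=0 w4=0 w5=1 w0=1
t12.Δ4 w6=0 w7=0 w2=1 w9=0 clk=1 w8=0 w3=1 w4=0 w5=1 w0=1
t12.Δ5 w6=0 w7=0 w2=1 w9=0 clk=1 w8=1 w3=0 w4=0 w5=1 w0=1
t12.Δ6 w6=0 w7=0 w2=1 w9=0 clk=1 w8=0 w3=0 w4=0 w5=1 w0=1
t13.Δ0 w6=0 w7=0 w2=1 w9=0 clk=1 w8=0 w3=0 w4=0 w5=1 w0=1
t13.Δ1 w6=0 w7=0 w2=1 w9=0 clk=0 w8=0 w3=0 w4=0 w5=1 w0=1
t14.Δ0 w6=0 w7=0 w2=1 w9=0 clk=0 w8=0 w3=0 w4=0 w5=1 w0=1
t14.Δ1 w6=0 w7=0 w2=1 w9=0 clk=1 w8=0 w3=0 w4=0 w5=1 w0=1
t14.Δ2 w6=0 w7=0 w2=1 w9=0 clk=1 w8=0 w3=0 w4=1 w5=1 w0=0
t14.Δ3 w6=1 w7=0 w2=1 w9=0 clk=1 w8=0 w3=1 w4=1 w5=1 w0=0
t14.Δ4 w6=1 w7=0 w2=1 w9=0 clk=1 w8=1 w3=1 w4=1 w5=1 w0=0

4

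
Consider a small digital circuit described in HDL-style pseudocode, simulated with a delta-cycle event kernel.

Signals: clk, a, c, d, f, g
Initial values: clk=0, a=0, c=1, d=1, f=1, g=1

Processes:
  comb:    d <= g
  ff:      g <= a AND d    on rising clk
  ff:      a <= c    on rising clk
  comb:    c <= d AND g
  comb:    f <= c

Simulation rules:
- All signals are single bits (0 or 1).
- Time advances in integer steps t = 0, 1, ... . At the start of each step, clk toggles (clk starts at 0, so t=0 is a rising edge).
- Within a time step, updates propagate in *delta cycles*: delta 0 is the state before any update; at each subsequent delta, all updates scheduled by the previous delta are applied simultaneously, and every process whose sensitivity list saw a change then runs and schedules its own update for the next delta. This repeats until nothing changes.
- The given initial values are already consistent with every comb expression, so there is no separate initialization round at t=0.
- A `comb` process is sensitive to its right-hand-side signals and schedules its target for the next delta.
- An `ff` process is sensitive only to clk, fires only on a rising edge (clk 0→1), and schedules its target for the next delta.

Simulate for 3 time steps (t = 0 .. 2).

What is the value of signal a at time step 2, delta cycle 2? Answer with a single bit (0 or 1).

t0.Δ0 d=1 a=0 c=1 g=1 clk=0 f=1
t0.Δ1 d=1 a=0 c=1 g=1 clk=1 f=1
t0.Δ2 d=1 a=1 c=1 g=0 clk=1 f=1
t0.Δ3 d=0 a=1 c=0 g=0 clk=1 f=1
t0.Δ4 d=0 a=1 c=0 g=0 clk=1 f=0
t1.Δ0 d=0 a=1 c=0 g=0 clk=1 f=0
t1.Δ1 d=0 a=1 c=0 g=0 clk=0 f=0
t2.Δ0 d=0 a=1 c=0 g=0 clk=0 f=0
t2.Δ1 d=0 a=1 c=0 g=0 clk=1 f=0
t2.Δ2 d=0 a=0 c=0 g=0 clk=1 f=0

0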